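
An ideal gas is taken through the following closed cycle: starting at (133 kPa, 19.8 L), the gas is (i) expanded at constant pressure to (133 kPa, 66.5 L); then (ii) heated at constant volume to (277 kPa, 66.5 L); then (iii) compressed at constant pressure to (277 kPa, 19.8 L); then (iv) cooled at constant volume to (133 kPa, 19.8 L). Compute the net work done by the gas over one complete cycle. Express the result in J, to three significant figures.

Constant-volume legs do no work.
W(i) = (133)(66.5 − 19.8) = 6211 J; W(iii) = (277)(19.8 − 66.5) = -12936 J.
W_net = 6211 − 12936 = -6725 J (the counter-clockwise enclosed area).

W_net ≈ -6720 J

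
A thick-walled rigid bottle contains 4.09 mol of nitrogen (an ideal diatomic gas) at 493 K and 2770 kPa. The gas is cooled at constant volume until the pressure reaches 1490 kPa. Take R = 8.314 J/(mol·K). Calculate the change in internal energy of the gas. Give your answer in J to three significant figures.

ΔU ≈ -19400 J

Constant volume ⇒ W = 0, so Q = ΔU = nCᵥΔT with Cᵥ = 5R/2 = 20.79 J/(mol·K).
At constant V, T₂/T₁ = P₂/P₁ ⇒ ΔT = T₁(P₂/P₁ − 1) = 493·(1490/2770 − 1) = -227.8 K.
ΔU = (4.09)(20.79)(-227.8) = -19366 J.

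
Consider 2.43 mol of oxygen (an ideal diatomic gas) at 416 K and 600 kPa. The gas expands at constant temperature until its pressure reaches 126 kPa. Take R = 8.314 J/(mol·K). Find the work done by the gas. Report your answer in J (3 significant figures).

W ≈ 13100 J

Isothermal process: W = nRT ln(V₂/V₁) = nRT ln(P₁/P₂).
W = (2.43)(8.314)(416) × ln(600/126)
  = 8404 × ln(4.762) = 8404 × 1.561
W_by_gas = 13116 J.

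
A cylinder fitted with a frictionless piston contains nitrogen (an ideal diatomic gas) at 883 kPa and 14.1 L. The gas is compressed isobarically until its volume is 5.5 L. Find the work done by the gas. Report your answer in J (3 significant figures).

W ≈ -7590 J

Isobaric: W = P ΔV.
W = (883 kPa)(5.5 − 14.1 L) = (883)(-8.6) = -7594 J.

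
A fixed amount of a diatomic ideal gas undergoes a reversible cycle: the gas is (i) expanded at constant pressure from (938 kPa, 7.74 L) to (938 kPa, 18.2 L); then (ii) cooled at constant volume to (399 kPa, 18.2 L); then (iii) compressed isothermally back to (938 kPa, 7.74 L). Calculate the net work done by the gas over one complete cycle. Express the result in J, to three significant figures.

Leg (i): W = PΔV = (938)(18.2 − 7.74) = 9811 J.
Leg (ii): W = 0.
Leg (iii): W = PᵢVᵢ ln(V_f/Vᵢ) = (7262) ln(7.74/18.2) = -6209 J.
W_net = 9811 − 6209 = 3602 J.

W_net ≈ 3600 J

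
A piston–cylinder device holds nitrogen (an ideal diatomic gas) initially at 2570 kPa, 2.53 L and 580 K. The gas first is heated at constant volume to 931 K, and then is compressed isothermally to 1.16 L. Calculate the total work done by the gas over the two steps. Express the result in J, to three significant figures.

W_total ≈ -8140 J

Step 1 (isochoric): W = 0 (constant volume).
After step 1: P = 4125 kPa (V unchanged).
Step 2 (isothermal): W = P₁V₁ ln(V₂/V₁) = (10437) ln(1.16/2.53) = -8139 J.
W_total = 0 − 8139 = -8139 J.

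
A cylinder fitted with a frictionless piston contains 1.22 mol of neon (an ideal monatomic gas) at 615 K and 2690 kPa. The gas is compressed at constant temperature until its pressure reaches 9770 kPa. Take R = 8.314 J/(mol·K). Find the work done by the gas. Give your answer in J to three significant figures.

W ≈ -8050 J

Isothermal process: W = nRT ln(V₂/V₁) = nRT ln(P₁/P₂).
W = (1.22)(8.314)(615) × ln(2690/9770)
  = 6238 × ln(0.2753) = 6238 × -1.29
W_by_gas = -8046 J.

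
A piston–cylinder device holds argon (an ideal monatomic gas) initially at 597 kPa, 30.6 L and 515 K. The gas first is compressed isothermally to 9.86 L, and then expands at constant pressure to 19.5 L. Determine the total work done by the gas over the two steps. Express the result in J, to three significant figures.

W_total ≈ -2830 J

Step 1 (isothermal): W = P₁V₁ ln(V₂/V₁) = (18268) ln(9.86/30.6) = -20689 J.
After step 1: P = 1853 kPa, V = 9.86 L, T = 515 K.
Step 2 (isobaric): W = PΔV = (1853 kPa)(19.5 − 9.86 L) = 17861 J.
W_total = -20689 + 17861 = -2828 J.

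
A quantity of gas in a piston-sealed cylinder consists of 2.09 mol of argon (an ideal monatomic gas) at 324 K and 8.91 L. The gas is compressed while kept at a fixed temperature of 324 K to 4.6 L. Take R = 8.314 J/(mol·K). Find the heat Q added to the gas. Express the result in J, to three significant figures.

Isothermal ⇒ ΔU = 0, so Q = W = nRT ln(V₂/V₁).
Q = (2.09)(8.314)(324) ln(4.6/8.91) = 5630 × -0.6611 = -3722 J.

Q ≈ -3720 J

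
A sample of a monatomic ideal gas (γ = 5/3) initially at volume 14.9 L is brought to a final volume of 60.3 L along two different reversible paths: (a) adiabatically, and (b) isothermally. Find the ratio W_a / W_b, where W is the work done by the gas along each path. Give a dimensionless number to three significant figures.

W_a / W_b ≈ 0.650

Path (a) adiabatic: W = P₁V₁(1 − (V₁/V₂)^(γ−1))/(γ−1) → W_a/(P₁V₁) = 0.9093.
Path (b) isothermal: W = P₁V₁ ln(V₂/V₁) → W_b/(P₁V₁) = 1.398.
W_a / W_b = 0.9093 / 1.398 = 0.6505.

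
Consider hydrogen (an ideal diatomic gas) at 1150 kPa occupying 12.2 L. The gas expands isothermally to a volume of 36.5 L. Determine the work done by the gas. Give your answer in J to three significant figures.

W ≈ 15400 J

Isothermal: W = nRT ln(V₂/V₁) = P₁V₁ ln(V₂/V₁).
P₁V₁ = (1150 kPa)(12.2 L) = 14030 J.
W = 14030 × ln(36.5/12.2) = 14030 × 1.096
W_by_gas = 15375 J.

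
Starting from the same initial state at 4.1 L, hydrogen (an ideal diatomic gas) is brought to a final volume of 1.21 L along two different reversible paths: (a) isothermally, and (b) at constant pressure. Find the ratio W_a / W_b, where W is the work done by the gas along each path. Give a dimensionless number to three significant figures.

Path (a) isothermal: W = P₁V₁ ln(V₂/V₁) → W_a/(P₁V₁) = -1.22.
Path (b) isobaric: W = P₁(V₂ − V₁) → W_b/(P₁V₁) = -0.7049.
W_a / W_b = -1.22 / -0.7049 = 1.731.

W_a / W_b ≈ 1.73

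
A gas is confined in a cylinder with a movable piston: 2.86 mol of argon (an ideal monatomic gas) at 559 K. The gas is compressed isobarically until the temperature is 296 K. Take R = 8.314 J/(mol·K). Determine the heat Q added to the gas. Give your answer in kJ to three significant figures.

Isobaric: W = nRΔT = (2.86)(8.314)(-263) = -6254 J.
ΔU = nCᵥΔT with Cᵥ = 3R/2: ΔU = (2.86)(12.47)(-263) = -9380 J.
Q = ΔU + W = -9380 − 6254 = -15634 J.

Q ≈ -15.6 kJ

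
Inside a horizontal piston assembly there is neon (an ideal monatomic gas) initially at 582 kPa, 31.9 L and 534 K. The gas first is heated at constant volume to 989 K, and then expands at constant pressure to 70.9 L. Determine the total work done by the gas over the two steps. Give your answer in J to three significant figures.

Step 1 (isochoric): W = 0 (constant volume).
After step 1: P = 1078 kPa (V unchanged).
Step 2 (isobaric): W = PΔV = (1078 kPa)(70.9 − 31.9 L) = 42038 J.
W_total = 0 + 42038 = 42038 J.

W_total ≈ 42000 J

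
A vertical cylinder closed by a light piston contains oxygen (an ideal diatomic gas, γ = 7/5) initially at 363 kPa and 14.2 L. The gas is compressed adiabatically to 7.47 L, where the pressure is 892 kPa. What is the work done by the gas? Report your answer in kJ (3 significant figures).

Adiabatic: W = (P₁V₁ − P₂V₂)/(γ − 1) with γ = 7/5.
P₁V₁ = 5155 J, P₂V₂ = 6663 J.
W = (5155 − 6663) / 0.4 = -3772 J.

W ≈ -3.77 kJ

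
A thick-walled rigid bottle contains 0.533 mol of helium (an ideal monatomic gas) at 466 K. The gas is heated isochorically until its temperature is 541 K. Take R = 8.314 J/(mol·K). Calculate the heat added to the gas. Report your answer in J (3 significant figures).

Constant volume ⇒ W = 0, so Q = ΔU = nCᵥΔT with Cᵥ = 3R/2 = 12.47 J/(mol·K).
ΔU = (0.533)(12.47)(541 − 466) = 498.5 J.

Q ≈ 499 J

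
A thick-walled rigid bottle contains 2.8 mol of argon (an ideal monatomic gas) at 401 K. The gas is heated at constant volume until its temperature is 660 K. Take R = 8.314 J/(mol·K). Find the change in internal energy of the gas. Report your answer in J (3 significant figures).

ΔU ≈ 9040 J

Constant volume ⇒ W = 0, so Q = ΔU = nCᵥΔT with Cᵥ = 3R/2 = 12.47 J/(mol·K).
ΔU = (2.8)(12.47)(660 − 401) = 9044 J.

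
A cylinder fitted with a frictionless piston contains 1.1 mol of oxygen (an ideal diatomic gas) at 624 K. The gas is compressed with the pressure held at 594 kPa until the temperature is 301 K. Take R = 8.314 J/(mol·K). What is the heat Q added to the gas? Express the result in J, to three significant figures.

Q ≈ -10300 J

Isobaric: W = nRΔT = (1.1)(8.314)(-323) = -2954 J.
ΔU = nCᵥΔT with Cᵥ = 5R/2: ΔU = (1.1)(20.79)(-323) = -7385 J.
Q = ΔU + W = -7385 − 2954 = -10339 J.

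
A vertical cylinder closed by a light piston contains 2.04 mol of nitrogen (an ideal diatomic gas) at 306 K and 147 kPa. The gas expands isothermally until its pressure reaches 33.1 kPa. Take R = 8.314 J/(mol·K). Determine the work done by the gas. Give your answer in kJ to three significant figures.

W ≈ 7.74 kJ

Isothermal process: W = nRT ln(V₂/V₁) = nRT ln(P₁/P₂).
W = (2.04)(8.314)(306) × ln(147/33.1)
  = 5190 × ln(4.441) = 5190 × 1.491
W_by_gas = 7738 J.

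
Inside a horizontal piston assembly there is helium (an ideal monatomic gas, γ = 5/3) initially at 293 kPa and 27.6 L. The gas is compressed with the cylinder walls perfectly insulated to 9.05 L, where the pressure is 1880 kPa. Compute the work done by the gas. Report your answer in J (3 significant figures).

Adiabatic: W = (P₁V₁ − P₂V₂)/(γ − 1) with γ = 5/3.
P₁V₁ = 8087 J, P₂V₂ = 17014 J.
W = (8087 − 17014) / 0.6667 = -13391 J.

W ≈ -13400 J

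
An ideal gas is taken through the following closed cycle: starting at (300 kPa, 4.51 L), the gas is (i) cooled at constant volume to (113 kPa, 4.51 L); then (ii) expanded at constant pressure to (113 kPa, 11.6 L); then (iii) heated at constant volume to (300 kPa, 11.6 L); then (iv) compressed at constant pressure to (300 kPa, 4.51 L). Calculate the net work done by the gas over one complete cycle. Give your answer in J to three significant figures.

W_net ≈ -1330 J

Constant-volume legs do no work.
W(ii) = (113)(11.6 − 4.51) = 801.2 J; W(iv) = (300)(4.51 − 11.6) = -2127 J.
W_net = 801.2 − 2127 = -1326 J (the counter-clockwise enclosed area).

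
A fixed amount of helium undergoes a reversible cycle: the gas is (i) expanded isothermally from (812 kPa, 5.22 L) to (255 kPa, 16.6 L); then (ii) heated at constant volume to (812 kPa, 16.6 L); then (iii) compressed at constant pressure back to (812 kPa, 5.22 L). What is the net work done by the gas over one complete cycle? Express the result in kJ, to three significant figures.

W_net ≈ -4.34 kJ

Leg (i): W = PᵢVᵢ ln(V_f/Vᵢ) = (4239) ln(16.6/5.22) = 4904 J.
Leg (ii): W = 0.
Leg (iii): W = PΔV = (812)(5.22 − 16.6) = -9241 J.
W_net = 4904 − 9241 = -4337 J.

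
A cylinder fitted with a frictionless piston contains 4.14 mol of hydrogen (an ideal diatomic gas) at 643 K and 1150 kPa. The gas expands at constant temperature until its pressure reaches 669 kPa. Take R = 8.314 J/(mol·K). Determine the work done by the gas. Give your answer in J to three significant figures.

W ≈ 12000 J

Isothermal process: W = nRT ln(V₂/V₁) = nRT ln(P₁/P₂).
W = (4.14)(8.314)(643) × ln(1150/669)
  = 22132 × ln(1.719) = 22132 × 0.5417
W_by_gas = 11990 J.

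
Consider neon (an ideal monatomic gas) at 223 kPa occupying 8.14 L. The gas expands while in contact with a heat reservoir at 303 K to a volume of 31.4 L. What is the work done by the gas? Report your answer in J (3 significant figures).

W ≈ 2450 J

Isothermal: W = nRT ln(V₂/V₁) = P₁V₁ ln(V₂/V₁).
P₁V₁ = (223 kPa)(8.14 L) = 1815 J.
W = 1815 × ln(31.4/8.14) = 1815 × 1.35
W_by_gas = 2451 J.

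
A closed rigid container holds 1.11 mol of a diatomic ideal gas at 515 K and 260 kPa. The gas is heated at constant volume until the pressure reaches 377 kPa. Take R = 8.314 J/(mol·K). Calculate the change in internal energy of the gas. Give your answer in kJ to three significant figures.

ΔU ≈ 5.35 kJ

Constant volume ⇒ W = 0, so Q = ΔU = nCᵥΔT with Cᵥ = 5R/2 = 20.79 J/(mol·K).
At constant V, T₂/T₁ = P₂/P₁ ⇒ ΔT = T₁(P₂/P₁ − 1) = 515·(377/260 − 1) = 231.7 K.
ΔU = (1.11)(20.79)(231.7) = 5347 J.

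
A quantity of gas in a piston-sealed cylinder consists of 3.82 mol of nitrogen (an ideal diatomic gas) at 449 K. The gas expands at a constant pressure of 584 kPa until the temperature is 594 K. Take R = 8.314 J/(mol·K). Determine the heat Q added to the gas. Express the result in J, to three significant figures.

Q ≈ 16100 J

Isobaric: W = nRΔT = (3.82)(8.314)(145) = 4605 J.
ΔU = nCᵥΔT with Cᵥ = 5R/2: ΔU = (3.82)(20.79)(145) = 11513 J.
Q = ΔU + W = 11513 + 4605 = 16118 J.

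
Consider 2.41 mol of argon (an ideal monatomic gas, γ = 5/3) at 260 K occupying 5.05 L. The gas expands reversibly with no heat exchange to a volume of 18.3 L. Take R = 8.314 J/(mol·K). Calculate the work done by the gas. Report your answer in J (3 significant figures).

Adiabatic: TV^(γ−1) = const with γ = 5/3.
T₂ = T₁ (V₁/V₂)^(γ−1) = 260 × (5.05/18.3)^0.667 = 260 × 0.4239 = 110.2 K.
W_by = nCᵥ(T₁ − T₂) = (2.41)(12.47)(260 − 110.2) = 4502 J.

W ≈ 4500 J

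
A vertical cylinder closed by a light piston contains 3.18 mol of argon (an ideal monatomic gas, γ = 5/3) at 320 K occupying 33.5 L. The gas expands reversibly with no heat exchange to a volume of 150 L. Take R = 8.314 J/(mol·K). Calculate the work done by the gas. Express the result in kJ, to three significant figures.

W ≈ 8.02 kJ

Adiabatic: TV^(γ−1) = const with γ = 5/3.
T₂ = T₁ (V₁/V₂)^(γ−1) = 320 × (33.5/150)^0.667 = 320 × 0.3681 = 117.8 K.
W_by = nCᵥ(T₁ − T₂) = (3.18)(12.47)(320 − 117.8) = 8019 J.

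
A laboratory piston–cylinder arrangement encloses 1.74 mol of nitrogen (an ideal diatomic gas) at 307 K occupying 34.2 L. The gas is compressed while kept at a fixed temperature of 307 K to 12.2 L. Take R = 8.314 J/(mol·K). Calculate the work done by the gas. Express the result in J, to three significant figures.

Isothermal: W = nRT ln(V₂/V₁).
W = (1.74)(8.314)(307) × ln(12.2/34.2)
  = 4441 × -1.031
W_by_gas = -4578 J.

W ≈ -4580 J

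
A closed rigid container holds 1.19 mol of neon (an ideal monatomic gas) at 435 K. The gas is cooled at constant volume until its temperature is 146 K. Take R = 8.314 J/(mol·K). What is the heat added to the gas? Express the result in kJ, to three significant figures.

Q ≈ -4.29 kJ

Constant volume ⇒ W = 0, so Q = ΔU = nCᵥΔT with Cᵥ = 3R/2 = 12.47 J/(mol·K).
ΔU = (1.19)(12.47)(146 − 435) = -4289 J.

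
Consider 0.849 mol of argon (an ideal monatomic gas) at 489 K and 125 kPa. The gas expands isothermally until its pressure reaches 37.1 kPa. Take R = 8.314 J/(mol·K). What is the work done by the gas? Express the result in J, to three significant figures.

Isothermal process: W = nRT ln(V₂/V₁) = nRT ln(P₁/P₂).
W = (0.849)(8.314)(489) × ln(125/37.1)
  = 3452 × ln(3.369) = 3452 × 1.215
W_by_gas = 4193 J.

W ≈ 4190 J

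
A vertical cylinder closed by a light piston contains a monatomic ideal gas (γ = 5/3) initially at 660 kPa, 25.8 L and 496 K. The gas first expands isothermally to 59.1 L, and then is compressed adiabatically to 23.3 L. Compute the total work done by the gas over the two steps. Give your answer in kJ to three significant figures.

Step 1 (isothermal): W = P₁V₁ ln(V₂/V₁) = (17028) ln(59.1/25.8) = 14114 J.
After step 1: P = 288.1 kPa, V = 59.1 L, T = 496 K.
Step 2 (adiabatic): W = (P₁V₁ − P₂V₂)/(γ−1) = (17028 − 31670)/0.667 = -21963 J.
W_total = 14114 − 21963 = -7850 J.

W_total ≈ -7.85 kJ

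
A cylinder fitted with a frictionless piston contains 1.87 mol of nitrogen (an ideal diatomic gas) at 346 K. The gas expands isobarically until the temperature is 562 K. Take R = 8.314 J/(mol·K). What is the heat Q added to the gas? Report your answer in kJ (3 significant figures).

Q ≈ 11.8 kJ

Isobaric: W = nRΔT = (1.87)(8.314)(216) = 3358 J.
ΔU = nCᵥΔT with Cᵥ = 5R/2: ΔU = (1.87)(20.79)(216) = 8395 J.
Q = ΔU + W = 8395 + 3358 = 11754 J.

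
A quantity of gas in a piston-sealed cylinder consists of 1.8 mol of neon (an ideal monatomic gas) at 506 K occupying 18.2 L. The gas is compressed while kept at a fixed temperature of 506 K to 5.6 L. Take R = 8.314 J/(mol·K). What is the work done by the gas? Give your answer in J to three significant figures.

Isothermal: W = nRT ln(V₂/V₁).
W = (1.8)(8.314)(506) × ln(5.6/18.2)
  = 7572 × -1.179
W_by_gas = -8925 J.

W ≈ -8930 J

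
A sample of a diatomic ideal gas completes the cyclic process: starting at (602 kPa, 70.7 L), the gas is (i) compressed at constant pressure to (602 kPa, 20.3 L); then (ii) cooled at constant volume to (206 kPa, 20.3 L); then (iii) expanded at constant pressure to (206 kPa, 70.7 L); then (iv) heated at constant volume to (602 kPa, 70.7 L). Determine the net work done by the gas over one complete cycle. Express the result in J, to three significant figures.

Constant-volume legs do no work.
W(i) = (602)(20.3 − 70.7) = -30341 J; W(iii) = (206)(70.7 − 20.3) = 10382 J.
W_net = -30341 + 10382 = -19958 J (the counter-clockwise enclosed area).

W_net ≈ -20000 J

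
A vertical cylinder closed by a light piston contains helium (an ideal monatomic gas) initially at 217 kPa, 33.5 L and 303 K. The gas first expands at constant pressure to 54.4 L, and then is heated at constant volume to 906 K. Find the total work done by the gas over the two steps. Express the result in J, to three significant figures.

W_total ≈ 4540 J

Step 1 (isobaric): W = PΔV = (217 kPa)(54.4 − 33.5 L) = 4535 J.
Step 2 (isochoric): W = 0 (constant volume).
W_total = 4535 + 0 = 4535 J.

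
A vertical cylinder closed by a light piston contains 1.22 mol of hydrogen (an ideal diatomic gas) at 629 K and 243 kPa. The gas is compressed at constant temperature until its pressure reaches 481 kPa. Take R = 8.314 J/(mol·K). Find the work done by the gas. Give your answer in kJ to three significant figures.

W ≈ -4.36 kJ

Isothermal process: W = nRT ln(V₂/V₁) = nRT ln(P₁/P₂).
W = (1.22)(8.314)(629) × ln(243/481)
  = 6380 × ln(0.5052) = 6380 × -0.6828
W_by_gas = -4356 J.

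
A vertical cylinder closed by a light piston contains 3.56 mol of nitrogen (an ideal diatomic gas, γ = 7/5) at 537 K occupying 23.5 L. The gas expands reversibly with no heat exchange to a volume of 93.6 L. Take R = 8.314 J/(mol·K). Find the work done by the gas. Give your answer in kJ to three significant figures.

W ≈ 16.9 kJ

Adiabatic: TV^(γ−1) = const with γ = 7/5.
T₂ = T₁ (V₁/V₂)^(γ−1) = 537 × (23.5/93.6)^0.4 = 537 × 0.5753 = 309 K.
W_by = nCᵥ(T₁ − T₂) = (3.56)(20.79)(537 − 309) = 16874 J.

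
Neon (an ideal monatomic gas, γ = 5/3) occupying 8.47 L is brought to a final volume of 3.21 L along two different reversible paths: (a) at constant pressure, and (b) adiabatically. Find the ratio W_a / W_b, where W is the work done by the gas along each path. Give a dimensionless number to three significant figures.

Path (a) isobaric: W = P₁(V₂ − V₁) → W_a/(P₁V₁) = -0.621.
Path (b) adiabatic: W = P₁V₁(1 − (V₁/V₂)^(γ−1))/(γ−1) → W_b/(P₁V₁) = -1.364.
W_a / W_b = -0.621 / -1.364 = 0.4552.

W_a / W_b ≈ 0.455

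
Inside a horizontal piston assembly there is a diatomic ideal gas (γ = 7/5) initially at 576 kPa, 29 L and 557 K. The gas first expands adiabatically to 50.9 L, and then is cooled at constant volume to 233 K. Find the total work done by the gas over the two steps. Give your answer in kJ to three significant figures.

Step 1 (adiabatic): W = (P₁V₁ − P₂V₂)/(γ−1) = (16704 − 13338)/0.4 = 8415 J.
Step 2 (isochoric): W = 0 (constant volume).
W_total = 8415 + 0 = 8415 J.

W_total ≈ 8.41 kJ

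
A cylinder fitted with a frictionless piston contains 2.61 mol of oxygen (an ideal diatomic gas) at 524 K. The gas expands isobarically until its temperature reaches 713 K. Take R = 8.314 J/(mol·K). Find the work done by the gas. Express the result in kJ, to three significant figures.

Isobaric: W = P ΔV = nR ΔT.
W = (2.61)(8.314)(713 − 524) = 4101 J.

W ≈ 4.10 kJ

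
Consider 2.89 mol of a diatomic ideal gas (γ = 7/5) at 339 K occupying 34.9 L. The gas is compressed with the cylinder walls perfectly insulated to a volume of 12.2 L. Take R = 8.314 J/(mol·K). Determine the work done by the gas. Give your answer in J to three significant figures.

W ≈ -10600 J

Adiabatic: TV^(γ−1) = const with γ = 7/5.
T₂ = T₁ (V₁/V₂)^(γ−1) = 339 × (34.9/12.2)^0.4 = 339 × 1.523 = 516.2 K.
W_by = nCᵥ(T₁ − T₂) = (2.89)(20.79)(339 − 516.2) = -10642 J.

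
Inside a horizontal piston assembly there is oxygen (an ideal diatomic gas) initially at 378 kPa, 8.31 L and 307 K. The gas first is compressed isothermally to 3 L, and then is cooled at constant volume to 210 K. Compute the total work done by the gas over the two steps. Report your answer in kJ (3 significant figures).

W_total ≈ -3.20 kJ

Step 1 (isothermal): W = P₁V₁ ln(V₂/V₁) = (3141) ln(3/8.31) = -3200 J.
Step 2 (isochoric): W = 0 (constant volume).
W_total = -3200 + 0 = -3200 J.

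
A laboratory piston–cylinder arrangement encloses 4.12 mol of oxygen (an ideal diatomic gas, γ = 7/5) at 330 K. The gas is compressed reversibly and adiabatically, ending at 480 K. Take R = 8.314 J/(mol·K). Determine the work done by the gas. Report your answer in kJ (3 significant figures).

W ≈ -12.8 kJ

Adiabatic ⇒ Q = 0, so W_by = −ΔU = nCᵥ(T₁ − T₂).
Cᵥ = 5R/2 = 20.79 J/(mol·K).
W = (4.12)(20.79)(330 − 480) = -12845 J.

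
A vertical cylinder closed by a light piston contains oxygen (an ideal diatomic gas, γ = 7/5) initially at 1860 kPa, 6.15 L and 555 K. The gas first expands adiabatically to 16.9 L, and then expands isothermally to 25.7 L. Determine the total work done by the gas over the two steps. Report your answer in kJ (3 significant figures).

Step 1 (adiabatic): W = (P₁V₁ − P₂V₂)/(γ−1) = (11439 − 7635)/0.4 = 9511 J.
After step 1: P = 451.7 kPa, V = 16.9 L, T = 370.4 K.
Step 2 (isothermal): W = P₁V₁ ln(V₂/V₁) = (7635) ln(25.7/16.9) = 3200 J.
W_total = 9511 + 3200 = 12711 J.

W_total ≈ 12.7 kJ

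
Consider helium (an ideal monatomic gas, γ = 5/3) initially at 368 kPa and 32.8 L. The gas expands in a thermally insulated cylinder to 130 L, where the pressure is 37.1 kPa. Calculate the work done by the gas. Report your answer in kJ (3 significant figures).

Adiabatic: W = (P₁V₁ − P₂V₂)/(γ − 1) with γ = 5/3.
P₁V₁ = 12070 J, P₂V₂ = 4823 J.
W = (12070 − 4823) / 0.6667 = 10871 J.

W ≈ 10.9 kJ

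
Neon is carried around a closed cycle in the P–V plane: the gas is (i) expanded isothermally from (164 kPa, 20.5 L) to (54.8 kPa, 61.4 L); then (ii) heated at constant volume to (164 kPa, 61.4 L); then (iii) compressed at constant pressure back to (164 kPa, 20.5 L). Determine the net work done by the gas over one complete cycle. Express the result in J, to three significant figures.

Leg (i): W = PᵢVᵢ ln(V_f/Vᵢ) = (3362) ln(61.4/20.5) = 3688 J.
Leg (ii): W = 0.
Leg (iii): W = PΔV = (164)(20.5 − 61.4) = -6708 J.
W_net = 3688 − 6708 = -3020 J.

W_net ≈ -3020 J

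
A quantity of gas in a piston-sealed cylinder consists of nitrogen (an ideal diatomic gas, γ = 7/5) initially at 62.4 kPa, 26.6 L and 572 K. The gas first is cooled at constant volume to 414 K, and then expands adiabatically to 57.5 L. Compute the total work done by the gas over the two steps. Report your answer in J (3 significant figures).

W_total ≈ 797 J

Step 1 (isochoric): W = 0 (constant volume).
After step 1: P = 45.16 kPa (V unchanged).
Step 2 (adiabatic): W = (P₁V₁ − P₂V₂)/(γ−1) = (1201 − 882.6)/0.4 = 796.9 J.
W_total = 0 + 796.9 = 796.9 J.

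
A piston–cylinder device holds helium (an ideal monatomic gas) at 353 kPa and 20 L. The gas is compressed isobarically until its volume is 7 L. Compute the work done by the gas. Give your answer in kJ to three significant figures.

W ≈ -4.59 kJ

Isobaric: W = P ΔV.
W = (353 kPa)(7 − 20 L) = (353)(-13) = -4589 J.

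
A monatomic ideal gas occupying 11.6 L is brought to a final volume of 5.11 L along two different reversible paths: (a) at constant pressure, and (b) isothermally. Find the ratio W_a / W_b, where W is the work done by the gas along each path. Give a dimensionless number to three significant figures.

Path (a) isobaric: W = P₁(V₂ − V₁) → W_a/(P₁V₁) = -0.5595.
Path (b) isothermal: W = P₁V₁ ln(V₂/V₁) → W_b/(P₁V₁) = -0.8198.
W_a / W_b = -0.5595 / -0.8198 = 0.6825.

W_a / W_b ≈ 0.682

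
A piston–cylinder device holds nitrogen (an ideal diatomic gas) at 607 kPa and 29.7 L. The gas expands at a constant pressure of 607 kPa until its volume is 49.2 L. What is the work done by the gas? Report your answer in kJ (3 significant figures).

W ≈ 11.8 kJ

Isobaric: W = P ΔV.
W = (607 kPa)(49.2 − 29.7 L) = (607)(19.5) = 11837 J.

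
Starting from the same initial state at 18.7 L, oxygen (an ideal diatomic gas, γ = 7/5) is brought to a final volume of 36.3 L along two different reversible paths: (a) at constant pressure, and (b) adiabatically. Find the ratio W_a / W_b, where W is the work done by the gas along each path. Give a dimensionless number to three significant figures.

Path (a) isobaric: W = P₁(V₂ − V₁) → W_a/(P₁V₁) = 0.9412.
Path (b) adiabatic: W = P₁V₁(1 − (V₁/V₂)^(γ−1))/(γ−1) → W_b/(P₁V₁) = 0.5826.
W_a / W_b = 0.9412 / 0.5826 = 1.615.

W_a / W_b ≈ 1.62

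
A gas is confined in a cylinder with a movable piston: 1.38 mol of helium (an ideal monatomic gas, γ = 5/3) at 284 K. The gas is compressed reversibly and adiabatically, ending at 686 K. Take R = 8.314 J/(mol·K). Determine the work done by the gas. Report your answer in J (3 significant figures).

W ≈ -6920 J

Adiabatic ⇒ Q = 0, so W_by = −ΔU = nCᵥ(T₁ − T₂).
Cᵥ = 3R/2 = 12.47 J/(mol·K).
W = (1.38)(12.47)(284 − 686) = -6918 J.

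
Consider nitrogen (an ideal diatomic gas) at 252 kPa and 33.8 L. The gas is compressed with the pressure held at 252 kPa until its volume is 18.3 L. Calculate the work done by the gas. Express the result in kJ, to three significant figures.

Isobaric: W = P ΔV.
W = (252 kPa)(18.3 − 33.8 L) = (252)(-15.5) = -3906 J.

W ≈ -3.91 kJ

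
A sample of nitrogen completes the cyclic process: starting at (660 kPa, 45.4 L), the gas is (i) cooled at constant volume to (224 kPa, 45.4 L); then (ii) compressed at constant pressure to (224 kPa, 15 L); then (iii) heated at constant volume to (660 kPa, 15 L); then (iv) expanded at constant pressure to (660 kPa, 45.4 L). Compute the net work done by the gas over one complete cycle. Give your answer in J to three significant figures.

Constant-volume legs do no work.
W(ii) = (224)(15 − 45.4) = -6810 J; W(iv) = (660)(45.4 − 15) = 20064 J.
W_net = -6810 + 20064 = 13254 J (the clockwise enclosed area).

W_net ≈ 13300 J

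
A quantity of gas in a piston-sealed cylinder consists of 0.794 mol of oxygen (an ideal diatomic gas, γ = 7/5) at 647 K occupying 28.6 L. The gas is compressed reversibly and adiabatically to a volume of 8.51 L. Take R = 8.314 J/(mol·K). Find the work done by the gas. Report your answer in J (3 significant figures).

W ≈ -6660 J

Adiabatic: TV^(γ−1) = const with γ = 7/5.
T₂ = T₁ (V₁/V₂)^(γ−1) = 647 × (28.6/8.51)^0.4 = 647 × 1.624 = 1051 K.
W_by = nCᵥ(T₁ − T₂) = (0.794)(20.79)(647 − 1051) = -6662 J.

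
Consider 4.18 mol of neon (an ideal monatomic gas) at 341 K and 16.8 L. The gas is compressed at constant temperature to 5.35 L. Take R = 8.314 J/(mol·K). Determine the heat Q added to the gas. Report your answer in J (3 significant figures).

Q ≈ -13600 J

Isothermal ⇒ ΔU = 0, so Q = W = nRT ln(V₂/V₁).
Q = (4.18)(8.314)(341) ln(5.35/16.8) = 11851 × -1.144 = -13560 J.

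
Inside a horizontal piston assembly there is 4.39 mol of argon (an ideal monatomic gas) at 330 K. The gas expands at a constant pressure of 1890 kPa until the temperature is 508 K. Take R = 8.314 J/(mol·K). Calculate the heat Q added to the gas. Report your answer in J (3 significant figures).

Isobaric: W = nRΔT = (4.39)(8.314)(178) = 6497 J.
ΔU = nCᵥΔT with Cᵥ = 3R/2: ΔU = (4.39)(12.47)(178) = 9745 J.
Q = ΔU + W = 9745 + 6497 = 16242 J.

Q ≈ 16200 J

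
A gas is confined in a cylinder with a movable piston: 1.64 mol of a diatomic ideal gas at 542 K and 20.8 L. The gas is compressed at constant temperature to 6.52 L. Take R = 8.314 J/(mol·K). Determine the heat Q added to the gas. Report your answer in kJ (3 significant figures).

Isothermal ⇒ ΔU = 0, so Q = W = nRT ln(V₂/V₁).
Q = (1.64)(8.314)(542) ln(6.52/20.8) = 7390 × -1.16 = -8573 J.

Q ≈ -8.57 kJ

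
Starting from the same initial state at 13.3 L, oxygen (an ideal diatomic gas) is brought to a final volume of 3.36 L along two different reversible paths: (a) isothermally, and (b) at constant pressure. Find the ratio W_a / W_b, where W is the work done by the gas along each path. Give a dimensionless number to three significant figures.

W_a / W_b ≈ 1.84

Path (a) isothermal: W = P₁V₁ ln(V₂/V₁) → W_a/(P₁V₁) = -1.376.
Path (b) isobaric: W = P₁(V₂ − V₁) → W_b/(P₁V₁) = -0.7474.
W_a / W_b = -1.376 / -0.7474 = 1.841.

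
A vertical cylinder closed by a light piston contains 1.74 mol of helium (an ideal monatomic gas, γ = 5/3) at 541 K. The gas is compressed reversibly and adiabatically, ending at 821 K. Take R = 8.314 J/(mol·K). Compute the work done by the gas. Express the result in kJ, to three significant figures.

W ≈ -6.08 kJ

Adiabatic ⇒ Q = 0, so W_by = −ΔU = nCᵥ(T₁ − T₂).
Cᵥ = 3R/2 = 12.47 J/(mol·K).
W = (1.74)(12.47)(541 − 821) = -6076 J.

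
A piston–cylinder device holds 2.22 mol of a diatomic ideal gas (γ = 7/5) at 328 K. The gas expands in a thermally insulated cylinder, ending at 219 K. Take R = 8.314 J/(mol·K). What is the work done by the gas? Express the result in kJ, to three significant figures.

W ≈ 5.03 kJ

Adiabatic ⇒ Q = 0, so W_by = −ΔU = nCᵥ(T₁ − T₂).
Cᵥ = 5R/2 = 20.79 J/(mol·K).
W = (2.22)(20.79)(328 − 219) = 5030 J.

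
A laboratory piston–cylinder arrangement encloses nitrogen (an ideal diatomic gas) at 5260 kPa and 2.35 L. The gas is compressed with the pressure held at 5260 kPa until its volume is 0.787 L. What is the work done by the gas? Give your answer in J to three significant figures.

Isobaric: W = P ΔV.
W = (5260 kPa)(0.787 − 2.35 L) = (5260)(-1.563) = -8221 J.

W ≈ -8220 J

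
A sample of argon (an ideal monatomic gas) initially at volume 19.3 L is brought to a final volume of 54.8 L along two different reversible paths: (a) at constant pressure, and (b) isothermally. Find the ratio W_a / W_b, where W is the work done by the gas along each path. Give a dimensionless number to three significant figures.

Path (a) isobaric: W = P₁(V₂ − V₁) → W_a/(P₁V₁) = 1.839.
Path (b) isothermal: W = P₁V₁ ln(V₂/V₁) → W_b/(P₁V₁) = 1.044.
W_a / W_b = 1.839 / 1.044 = 1.763.

W_a / W_b ≈ 1.76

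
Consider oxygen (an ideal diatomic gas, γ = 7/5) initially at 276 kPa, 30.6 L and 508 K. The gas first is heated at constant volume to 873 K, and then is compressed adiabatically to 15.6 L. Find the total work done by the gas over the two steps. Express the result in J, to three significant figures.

Step 1 (isochoric): W = 0 (constant volume).
After step 1: P = 474.3 kPa (V unchanged).
Step 2 (adiabatic): W = (P₁V₁ − P₂V₂)/(γ−1) = (14514 − 19003)/0.4 = -11223 J.
W_total = 0 − 11223 = -11223 J.

W_total ≈ -11200 J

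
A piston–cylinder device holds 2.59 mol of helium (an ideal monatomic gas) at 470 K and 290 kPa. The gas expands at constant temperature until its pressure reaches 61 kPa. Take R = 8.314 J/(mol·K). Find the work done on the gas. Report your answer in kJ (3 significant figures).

Isothermal process: W = nRT ln(V₂/V₁) = nRT ln(P₁/P₂).
W = (2.59)(8.314)(470) × ln(290/61)
  = 10121 × ln(4.754) = 10121 × 1.559
W_by_gas = 15778 J; work on gas = −W_by = -15778 J.

W ≈ -15.8 kJ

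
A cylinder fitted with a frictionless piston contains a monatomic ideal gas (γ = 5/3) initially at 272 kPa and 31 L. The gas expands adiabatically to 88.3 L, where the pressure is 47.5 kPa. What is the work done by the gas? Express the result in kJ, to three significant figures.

W ≈ 6.36 kJ

Adiabatic: W = (P₁V₁ − P₂V₂)/(γ − 1) with γ = 5/3.
P₁V₁ = 8432 J, P₂V₂ = 4194 J.
W = (8432 − 4194) / 0.6667 = 6357 J.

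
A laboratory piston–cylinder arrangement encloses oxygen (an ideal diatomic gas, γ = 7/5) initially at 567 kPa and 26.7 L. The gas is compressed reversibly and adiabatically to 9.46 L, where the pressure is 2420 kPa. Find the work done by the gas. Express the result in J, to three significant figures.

W ≈ -19400 J

Adiabatic: W = (P₁V₁ − P₂V₂)/(γ − 1) with γ = 7/5.
P₁V₁ = 15139 J, P₂V₂ = 22893 J.
W = (15139 − 22893) / 0.4 = -19386 J.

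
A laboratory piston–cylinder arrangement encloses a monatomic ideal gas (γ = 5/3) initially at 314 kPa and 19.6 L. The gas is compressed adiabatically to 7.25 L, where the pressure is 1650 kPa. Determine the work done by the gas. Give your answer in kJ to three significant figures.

Adiabatic: W = (P₁V₁ − P₂V₂)/(γ − 1) with γ = 5/3.
P₁V₁ = 6154 J, P₂V₂ = 11962 J.
W = (6154 − 11962) / 0.6667 = -8712 J.

W ≈ -8.71 kJ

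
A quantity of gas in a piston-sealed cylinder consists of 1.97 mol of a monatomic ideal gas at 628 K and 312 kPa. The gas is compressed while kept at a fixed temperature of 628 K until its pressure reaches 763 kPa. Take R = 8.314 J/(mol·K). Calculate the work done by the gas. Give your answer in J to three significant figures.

W ≈ -9200 J

Isothermal process: W = nRT ln(V₂/V₁) = nRT ln(P₁/P₂).
W = (1.97)(8.314)(628) × ln(312/763)
  = 10286 × ln(0.4089) = 10286 × -0.8943
W_by_gas = -9198 J.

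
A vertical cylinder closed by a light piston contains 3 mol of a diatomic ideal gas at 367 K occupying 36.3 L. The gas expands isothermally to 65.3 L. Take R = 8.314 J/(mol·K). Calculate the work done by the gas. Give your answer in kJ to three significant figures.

W ≈ 5.37 kJ

Isothermal: W = nRT ln(V₂/V₁).
W = (3)(8.314)(367) × ln(65.3/36.3)
  = 9154 × 0.5872
W_by_gas = 5375 J.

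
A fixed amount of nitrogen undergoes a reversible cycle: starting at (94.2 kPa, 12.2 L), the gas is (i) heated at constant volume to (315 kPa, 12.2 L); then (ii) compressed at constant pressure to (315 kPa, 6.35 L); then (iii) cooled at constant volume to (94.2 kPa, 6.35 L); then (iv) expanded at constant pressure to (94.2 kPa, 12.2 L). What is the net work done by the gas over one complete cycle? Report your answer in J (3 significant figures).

Constant-volume legs do no work.
W(ii) = (315)(6.35 − 12.2) = -1843 J; W(iv) = (94.2)(12.2 − 6.35) = 551.1 J.
W_net = -1843 + 551.1 = -1292 J (the counter-clockwise enclosed area).

W_net ≈ -1290 J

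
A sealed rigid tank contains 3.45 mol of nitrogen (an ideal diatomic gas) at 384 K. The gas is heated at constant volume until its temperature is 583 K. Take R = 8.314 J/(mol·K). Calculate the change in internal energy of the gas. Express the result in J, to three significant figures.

ΔU ≈ 14300 J

Constant volume ⇒ W = 0, so Q = ΔU = nCᵥΔT with Cᵥ = 5R/2 = 20.79 J/(mol·K).
ΔU = (3.45)(20.79)(583 − 384) = 14270 J.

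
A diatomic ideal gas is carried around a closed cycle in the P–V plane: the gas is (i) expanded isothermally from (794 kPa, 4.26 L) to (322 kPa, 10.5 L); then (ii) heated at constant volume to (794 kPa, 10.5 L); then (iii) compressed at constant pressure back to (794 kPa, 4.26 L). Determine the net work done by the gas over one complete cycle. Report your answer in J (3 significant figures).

Leg (i): W = PᵢVᵢ ln(V_f/Vᵢ) = (3382) ln(10.5/4.26) = 3051 J.
Leg (ii): W = 0.
Leg (iii): W = PΔV = (794)(4.26 − 10.5) = -4955 J.
W_net = 3051 − 4955 = -1903 J.

W_net ≈ -1900 J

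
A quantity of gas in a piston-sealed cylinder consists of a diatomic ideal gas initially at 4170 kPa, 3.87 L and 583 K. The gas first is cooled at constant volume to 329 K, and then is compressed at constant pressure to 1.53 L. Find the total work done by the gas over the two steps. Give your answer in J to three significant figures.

Step 1 (isochoric): W = 0 (constant volume).
After step 1: P = 2353 kPa (V unchanged).
Step 2 (isobaric): W = PΔV = (2353 kPa)(1.53 − 3.87 L) = -5507 J.
W_total = 0 − 5507 = -5507 J.

W_total ≈ -5510 J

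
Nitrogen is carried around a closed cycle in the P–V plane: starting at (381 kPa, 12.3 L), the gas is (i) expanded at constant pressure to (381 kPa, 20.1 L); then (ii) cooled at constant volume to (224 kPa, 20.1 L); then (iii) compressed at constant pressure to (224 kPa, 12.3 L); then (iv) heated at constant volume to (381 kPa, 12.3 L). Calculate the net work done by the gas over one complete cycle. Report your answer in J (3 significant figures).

Constant-volume legs do no work.
W(i) = (381)(20.1 − 12.3) = 2972 J; W(iii) = (224)(12.3 − 20.1) = -1747 J.
W_net = 2972 − 1747 = 1225 J (the clockwise enclosed area).

W_net ≈ 1220 J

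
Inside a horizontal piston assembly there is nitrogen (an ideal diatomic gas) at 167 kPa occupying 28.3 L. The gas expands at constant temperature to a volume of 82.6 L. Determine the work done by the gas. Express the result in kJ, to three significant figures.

Isothermal: W = nRT ln(V₂/V₁) = P₁V₁ ln(V₂/V₁).
P₁V₁ = (167 kPa)(28.3 L) = 4726 J.
W = 4726 × ln(82.6/28.3) = 4726 × 1.071
W_by_gas = 5062 J.

W ≈ 5.06 kJ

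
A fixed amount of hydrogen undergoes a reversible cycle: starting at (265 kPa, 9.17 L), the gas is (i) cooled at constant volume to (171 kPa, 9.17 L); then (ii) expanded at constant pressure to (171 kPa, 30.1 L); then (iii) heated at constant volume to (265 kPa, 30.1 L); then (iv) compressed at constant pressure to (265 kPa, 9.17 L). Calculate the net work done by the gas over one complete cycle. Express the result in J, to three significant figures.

Constant-volume legs do no work.
W(ii) = (171)(30.1 − 9.17) = 3579 J; W(iv) = (265)(9.17 − 30.1) = -5546 J.
W_net = 3579 − 5546 = -1967 J (the counter-clockwise enclosed area).

W_net ≈ -1970 J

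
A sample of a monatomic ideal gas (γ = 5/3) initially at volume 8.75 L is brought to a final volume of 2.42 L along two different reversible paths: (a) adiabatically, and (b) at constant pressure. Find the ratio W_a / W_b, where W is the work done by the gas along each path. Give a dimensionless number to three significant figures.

Path (a) adiabatic: W = P₁V₁(1 − (V₁/V₂)^(γ−1))/(γ−1) → W_a/(P₁V₁) = -2.034.
Path (b) isobaric: W = P₁(V₂ − V₁) → W_b/(P₁V₁) = -0.7234.
W_a / W_b = -2.034 / -0.7234 = 2.811.

W_a / W_b ≈ 2.81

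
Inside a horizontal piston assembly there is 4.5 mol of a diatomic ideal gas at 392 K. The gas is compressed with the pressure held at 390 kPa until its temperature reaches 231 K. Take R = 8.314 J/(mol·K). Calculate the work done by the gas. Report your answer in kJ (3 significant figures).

Isobaric: W = P ΔV = nR ΔT.
W = (4.5)(8.314)(231 − 392) = -6023 J.

W ≈ -6.02 kJ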